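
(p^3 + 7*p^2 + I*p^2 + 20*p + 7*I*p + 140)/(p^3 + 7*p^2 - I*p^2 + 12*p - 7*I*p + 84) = (p + 5*I)/(p + 3*I)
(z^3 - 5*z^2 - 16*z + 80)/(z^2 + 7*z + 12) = (z^2 - 9*z + 20)/(z + 3)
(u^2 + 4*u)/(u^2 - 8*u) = (u + 4)/(u - 8)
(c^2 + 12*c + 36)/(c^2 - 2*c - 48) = (c + 6)/(c - 8)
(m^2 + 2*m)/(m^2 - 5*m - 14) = m/(m - 7)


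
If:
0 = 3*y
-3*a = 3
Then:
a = -1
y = 0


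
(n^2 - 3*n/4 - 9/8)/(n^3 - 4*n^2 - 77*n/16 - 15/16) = 2*(2*n - 3)/(4*n^2 - 19*n - 5)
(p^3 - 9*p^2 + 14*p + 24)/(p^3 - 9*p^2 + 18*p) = (p^2 - 3*p - 4)/(p*(p - 3))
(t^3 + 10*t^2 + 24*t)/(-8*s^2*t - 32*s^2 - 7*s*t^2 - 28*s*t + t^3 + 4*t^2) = t*(-t - 6)/(8*s^2 + 7*s*t - t^2)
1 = 1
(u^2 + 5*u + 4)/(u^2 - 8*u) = (u^2 + 5*u + 4)/(u*(u - 8))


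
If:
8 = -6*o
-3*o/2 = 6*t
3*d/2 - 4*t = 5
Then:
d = 38/9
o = -4/3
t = 1/3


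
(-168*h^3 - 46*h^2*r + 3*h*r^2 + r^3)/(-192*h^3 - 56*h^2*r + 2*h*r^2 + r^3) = (-7*h + r)/(-8*h + r)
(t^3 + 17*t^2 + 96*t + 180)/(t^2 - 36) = (t^2 + 11*t + 30)/(t - 6)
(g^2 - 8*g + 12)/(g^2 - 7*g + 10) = (g - 6)/(g - 5)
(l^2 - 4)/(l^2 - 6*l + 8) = (l + 2)/(l - 4)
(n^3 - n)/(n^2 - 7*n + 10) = (n^3 - n)/(n^2 - 7*n + 10)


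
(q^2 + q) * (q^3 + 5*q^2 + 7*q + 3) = q^5 + 6*q^4 + 12*q^3 + 10*q^2 + 3*q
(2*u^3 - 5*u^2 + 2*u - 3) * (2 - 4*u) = -8*u^4 + 24*u^3 - 18*u^2 + 16*u - 6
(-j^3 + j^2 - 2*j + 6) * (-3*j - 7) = 3*j^4 + 4*j^3 - j^2 - 4*j - 42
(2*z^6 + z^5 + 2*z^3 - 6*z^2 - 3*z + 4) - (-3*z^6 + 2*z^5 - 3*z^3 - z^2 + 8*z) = 5*z^6 - z^5 + 5*z^3 - 5*z^2 - 11*z + 4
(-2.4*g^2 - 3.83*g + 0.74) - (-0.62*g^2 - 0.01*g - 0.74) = -1.78*g^2 - 3.82*g + 1.48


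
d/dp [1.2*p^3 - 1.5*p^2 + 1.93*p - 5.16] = 3.6*p^2 - 3.0*p + 1.93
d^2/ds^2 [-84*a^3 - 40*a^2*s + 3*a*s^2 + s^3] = 6*a + 6*s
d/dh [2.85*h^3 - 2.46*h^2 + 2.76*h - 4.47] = 8.55*h^2 - 4.92*h + 2.76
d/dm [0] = 0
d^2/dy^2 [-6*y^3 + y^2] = 2 - 36*y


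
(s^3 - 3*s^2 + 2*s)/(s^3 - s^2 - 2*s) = (s - 1)/(s + 1)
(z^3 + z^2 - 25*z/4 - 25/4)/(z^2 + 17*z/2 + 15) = (2*z^2 - 3*z - 5)/(2*(z + 6))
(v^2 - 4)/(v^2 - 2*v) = (v + 2)/v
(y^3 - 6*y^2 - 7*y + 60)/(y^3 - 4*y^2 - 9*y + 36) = (y - 5)/(y - 3)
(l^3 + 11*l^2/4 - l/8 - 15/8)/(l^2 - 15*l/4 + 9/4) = (2*l^2 + 7*l + 5)/(2*(l - 3))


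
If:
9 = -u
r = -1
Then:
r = -1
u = -9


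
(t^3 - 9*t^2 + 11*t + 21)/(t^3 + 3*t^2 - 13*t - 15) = (t - 7)/(t + 5)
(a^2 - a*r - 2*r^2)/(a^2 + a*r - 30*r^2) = (a^2 - a*r - 2*r^2)/(a^2 + a*r - 30*r^2)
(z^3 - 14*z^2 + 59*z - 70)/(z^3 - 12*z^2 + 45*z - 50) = (z - 7)/(z - 5)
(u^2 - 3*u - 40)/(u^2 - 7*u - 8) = (u + 5)/(u + 1)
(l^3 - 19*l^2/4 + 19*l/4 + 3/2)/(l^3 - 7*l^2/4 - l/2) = (l - 3)/l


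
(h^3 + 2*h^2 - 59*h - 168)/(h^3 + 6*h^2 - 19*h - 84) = (h - 8)/(h - 4)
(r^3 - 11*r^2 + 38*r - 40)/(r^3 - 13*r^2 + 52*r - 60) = (r - 4)/(r - 6)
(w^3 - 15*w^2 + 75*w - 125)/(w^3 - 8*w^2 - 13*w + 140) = (w^2 - 10*w + 25)/(w^2 - 3*w - 28)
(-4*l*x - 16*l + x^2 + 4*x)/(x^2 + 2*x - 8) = (-4*l + x)/(x - 2)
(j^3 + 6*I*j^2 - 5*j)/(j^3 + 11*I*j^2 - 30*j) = (j + I)/(j + 6*I)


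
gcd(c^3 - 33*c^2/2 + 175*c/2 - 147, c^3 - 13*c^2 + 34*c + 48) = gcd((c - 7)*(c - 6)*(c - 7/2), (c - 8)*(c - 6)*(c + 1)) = c - 6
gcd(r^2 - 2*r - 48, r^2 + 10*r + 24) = r + 6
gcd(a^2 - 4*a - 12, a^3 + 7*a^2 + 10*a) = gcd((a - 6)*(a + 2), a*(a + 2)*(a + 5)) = a + 2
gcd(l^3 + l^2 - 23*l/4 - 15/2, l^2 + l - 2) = l + 2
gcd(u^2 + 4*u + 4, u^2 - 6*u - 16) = u + 2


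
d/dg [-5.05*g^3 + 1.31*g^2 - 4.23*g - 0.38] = -15.15*g^2 + 2.62*g - 4.23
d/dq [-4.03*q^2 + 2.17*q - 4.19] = 2.17 - 8.06*q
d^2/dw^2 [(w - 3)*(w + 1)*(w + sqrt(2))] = 6*w - 4 + 2*sqrt(2)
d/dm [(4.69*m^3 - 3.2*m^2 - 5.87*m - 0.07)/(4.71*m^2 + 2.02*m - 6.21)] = (22.0899*m^4 + 18.9476*m^3 - 66.191*m^2 + 40.4034*m + 36.5941)/(22.1841*m^4 + 19.0284*m^3 - 54.4178*m^2 - 25.0884*m + 38.5641)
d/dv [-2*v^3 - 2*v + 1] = -6*v^2 - 2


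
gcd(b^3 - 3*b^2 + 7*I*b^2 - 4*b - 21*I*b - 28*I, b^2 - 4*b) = b - 4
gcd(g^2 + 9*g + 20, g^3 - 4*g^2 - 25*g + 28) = g + 4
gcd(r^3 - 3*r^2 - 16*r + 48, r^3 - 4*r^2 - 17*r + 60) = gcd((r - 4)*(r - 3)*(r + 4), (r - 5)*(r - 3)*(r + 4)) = r^2 + r - 12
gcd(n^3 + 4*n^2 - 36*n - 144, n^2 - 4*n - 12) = n - 6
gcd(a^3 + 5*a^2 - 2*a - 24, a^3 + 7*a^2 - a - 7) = 1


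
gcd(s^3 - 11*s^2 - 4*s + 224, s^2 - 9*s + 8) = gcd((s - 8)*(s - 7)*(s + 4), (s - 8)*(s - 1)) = s - 8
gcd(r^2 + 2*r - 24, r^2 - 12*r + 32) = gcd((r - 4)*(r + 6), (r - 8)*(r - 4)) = r - 4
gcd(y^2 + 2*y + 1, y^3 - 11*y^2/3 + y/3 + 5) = y + 1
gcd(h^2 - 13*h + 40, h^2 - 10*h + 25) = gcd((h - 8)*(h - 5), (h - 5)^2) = h - 5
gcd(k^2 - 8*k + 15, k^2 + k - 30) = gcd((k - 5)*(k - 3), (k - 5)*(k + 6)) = k - 5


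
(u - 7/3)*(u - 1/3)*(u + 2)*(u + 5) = u^4 + 13*u^3/3 - 71*u^2/9 - 191*u/9 + 70/9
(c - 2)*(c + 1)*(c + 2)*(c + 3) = c^4 + 4*c^3 - c^2 - 16*c - 12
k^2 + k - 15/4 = (k - 3/2)*(k + 5/2)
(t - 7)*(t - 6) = t^2 - 13*t + 42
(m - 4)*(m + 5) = m^2 + m - 20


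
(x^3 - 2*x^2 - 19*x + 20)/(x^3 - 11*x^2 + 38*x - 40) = (x^2 + 3*x - 4)/(x^2 - 6*x + 8)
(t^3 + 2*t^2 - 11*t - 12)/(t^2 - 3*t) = t + 5 + 4/t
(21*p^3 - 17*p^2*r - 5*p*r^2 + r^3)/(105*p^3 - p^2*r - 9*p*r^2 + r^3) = (p - r)/(5*p - r)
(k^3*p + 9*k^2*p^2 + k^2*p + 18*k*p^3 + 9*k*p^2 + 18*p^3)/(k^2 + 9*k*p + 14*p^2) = p*(k^3 + 9*k^2*p + k^2 + 18*k*p^2 + 9*k*p + 18*p^2)/(k^2 + 9*k*p + 14*p^2)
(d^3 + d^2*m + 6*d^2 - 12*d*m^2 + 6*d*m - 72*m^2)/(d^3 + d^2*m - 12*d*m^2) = (d + 6)/d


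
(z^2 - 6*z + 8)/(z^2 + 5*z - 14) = (z - 4)/(z + 7)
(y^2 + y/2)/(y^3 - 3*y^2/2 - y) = 1/(y - 2)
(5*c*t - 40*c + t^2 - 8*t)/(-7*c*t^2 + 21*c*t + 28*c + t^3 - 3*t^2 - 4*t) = (-5*c*t + 40*c - t^2 + 8*t)/(7*c*t^2 - 21*c*t - 28*c - t^3 + 3*t^2 + 4*t)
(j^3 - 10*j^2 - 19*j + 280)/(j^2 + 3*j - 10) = (j^2 - 15*j + 56)/(j - 2)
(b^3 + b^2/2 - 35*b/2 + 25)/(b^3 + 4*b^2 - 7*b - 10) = (b - 5/2)/(b + 1)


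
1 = 1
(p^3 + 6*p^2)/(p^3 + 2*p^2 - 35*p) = p*(p + 6)/(p^2 + 2*p - 35)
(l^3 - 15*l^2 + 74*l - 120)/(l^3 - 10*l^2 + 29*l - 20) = (l - 6)/(l - 1)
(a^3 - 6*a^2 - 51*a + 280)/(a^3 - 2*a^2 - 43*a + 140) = (a - 8)/(a - 4)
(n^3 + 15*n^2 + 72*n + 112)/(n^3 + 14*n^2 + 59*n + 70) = (n^2 + 8*n + 16)/(n^2 + 7*n + 10)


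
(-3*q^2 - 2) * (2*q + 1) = -6*q^3 - 3*q^2 - 4*q - 2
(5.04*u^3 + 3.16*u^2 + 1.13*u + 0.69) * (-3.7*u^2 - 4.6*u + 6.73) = -18.648*u^5 - 34.876*u^4 + 15.2022*u^3 + 13.5158*u^2 + 4.4309*u + 4.6437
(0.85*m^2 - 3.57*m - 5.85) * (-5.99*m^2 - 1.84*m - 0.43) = -5.0915*m^4 + 19.8203*m^3 + 41.2448*m^2 + 12.2991*m + 2.5155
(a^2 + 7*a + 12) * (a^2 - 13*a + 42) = a^4 - 6*a^3 - 37*a^2 + 138*a + 504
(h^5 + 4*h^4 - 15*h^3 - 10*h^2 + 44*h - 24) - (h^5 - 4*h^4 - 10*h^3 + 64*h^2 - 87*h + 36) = 8*h^4 - 5*h^3 - 74*h^2 + 131*h - 60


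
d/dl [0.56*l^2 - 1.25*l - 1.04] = 1.12*l - 1.25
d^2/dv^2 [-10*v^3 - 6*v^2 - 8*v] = -60*v - 12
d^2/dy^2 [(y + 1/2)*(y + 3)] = 2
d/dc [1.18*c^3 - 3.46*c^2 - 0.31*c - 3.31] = 3.54*c^2 - 6.92*c - 0.31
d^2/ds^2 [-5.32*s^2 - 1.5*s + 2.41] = -10.6400000000000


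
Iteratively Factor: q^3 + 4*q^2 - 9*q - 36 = (q + 3)*(q^2 + q - 12) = (q + 3)*(q + 4)*(q - 3)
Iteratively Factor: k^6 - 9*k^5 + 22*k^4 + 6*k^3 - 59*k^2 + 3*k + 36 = (k - 1)*(k^5 - 8*k^4 + 14*k^3 + 20*k^2 - 39*k - 36) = (k - 4)*(k - 1)*(k^4 - 4*k^3 - 2*k^2 + 12*k + 9) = (k - 4)*(k - 3)*(k - 1)*(k^3 - k^2 - 5*k - 3) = (k - 4)*(k - 3)^2*(k - 1)*(k^2 + 2*k + 1) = (k - 4)*(k - 3)^2*(k - 1)*(k + 1)*(k + 1)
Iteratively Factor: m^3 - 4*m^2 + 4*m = (m - 2)*(m^2 - 2*m) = m*(m - 2)*(m - 2)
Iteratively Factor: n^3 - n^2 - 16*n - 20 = (n + 2)*(n^2 - 3*n - 10) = (n + 2)^2*(n - 5)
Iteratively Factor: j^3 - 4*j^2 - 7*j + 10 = (j + 2)*(j^2 - 6*j + 5) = (j - 1)*(j + 2)*(j - 5)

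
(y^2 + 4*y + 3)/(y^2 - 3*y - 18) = (y + 1)/(y - 6)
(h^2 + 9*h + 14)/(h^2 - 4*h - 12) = (h + 7)/(h - 6)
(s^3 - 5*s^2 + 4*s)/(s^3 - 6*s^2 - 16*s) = (-s^2 + 5*s - 4)/(-s^2 + 6*s + 16)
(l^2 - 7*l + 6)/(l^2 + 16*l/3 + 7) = 3*(l^2 - 7*l + 6)/(3*l^2 + 16*l + 21)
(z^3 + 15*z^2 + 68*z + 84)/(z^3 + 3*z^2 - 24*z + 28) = (z^2 + 8*z + 12)/(z^2 - 4*z + 4)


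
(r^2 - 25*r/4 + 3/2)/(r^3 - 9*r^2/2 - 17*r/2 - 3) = (4*r - 1)/(2*(2*r^2 + 3*r + 1))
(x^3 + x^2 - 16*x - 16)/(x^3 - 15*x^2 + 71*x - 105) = (x^3 + x^2 - 16*x - 16)/(x^3 - 15*x^2 + 71*x - 105)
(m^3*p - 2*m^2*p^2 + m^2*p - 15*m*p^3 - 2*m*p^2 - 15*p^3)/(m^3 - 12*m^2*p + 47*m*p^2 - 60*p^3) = p*(m^2 + 3*m*p + m + 3*p)/(m^2 - 7*m*p + 12*p^2)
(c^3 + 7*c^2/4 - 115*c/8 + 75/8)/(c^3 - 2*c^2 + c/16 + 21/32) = 4*(2*c^2 + 5*c - 25)/(8*c^2 - 10*c - 7)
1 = 1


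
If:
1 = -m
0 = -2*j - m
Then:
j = 1/2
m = -1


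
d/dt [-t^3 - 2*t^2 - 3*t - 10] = -3*t^2 - 4*t - 3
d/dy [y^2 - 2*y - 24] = 2*y - 2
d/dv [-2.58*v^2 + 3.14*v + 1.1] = 3.14 - 5.16*v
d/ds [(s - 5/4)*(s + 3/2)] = 2*s + 1/4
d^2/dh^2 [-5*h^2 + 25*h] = -10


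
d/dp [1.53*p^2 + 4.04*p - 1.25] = 3.06*p + 4.04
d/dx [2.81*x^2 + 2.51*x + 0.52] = 5.62*x + 2.51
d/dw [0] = 0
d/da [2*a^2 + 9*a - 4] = 4*a + 9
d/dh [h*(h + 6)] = 2*h + 6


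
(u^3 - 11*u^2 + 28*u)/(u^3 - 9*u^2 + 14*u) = (u - 4)/(u - 2)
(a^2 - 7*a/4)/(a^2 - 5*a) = (a - 7/4)/(a - 5)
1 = 1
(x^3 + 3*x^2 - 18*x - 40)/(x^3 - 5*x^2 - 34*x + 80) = (x^2 - 2*x - 8)/(x^2 - 10*x + 16)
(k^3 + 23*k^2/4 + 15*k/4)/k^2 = k + 23/4 + 15/(4*k)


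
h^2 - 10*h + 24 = (h - 6)*(h - 4)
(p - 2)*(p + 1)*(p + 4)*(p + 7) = p^4 + 10*p^3 + 15*p^2 - 50*p - 56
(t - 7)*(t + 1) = t^2 - 6*t - 7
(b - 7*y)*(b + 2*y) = b^2 - 5*b*y - 14*y^2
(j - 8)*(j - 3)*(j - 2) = j^3 - 13*j^2 + 46*j - 48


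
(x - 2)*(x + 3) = x^2 + x - 6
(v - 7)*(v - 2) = v^2 - 9*v + 14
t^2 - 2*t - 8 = (t - 4)*(t + 2)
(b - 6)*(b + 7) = b^2 + b - 42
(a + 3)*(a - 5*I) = a^2 + 3*a - 5*I*a - 15*I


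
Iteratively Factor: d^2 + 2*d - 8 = (d - 2)*(d + 4)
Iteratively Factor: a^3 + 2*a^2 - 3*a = (a - 1)*(a^2 + 3*a) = a*(a - 1)*(a + 3)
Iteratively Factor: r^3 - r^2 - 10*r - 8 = (r + 2)*(r^2 - 3*r - 4) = (r - 4)*(r + 2)*(r + 1)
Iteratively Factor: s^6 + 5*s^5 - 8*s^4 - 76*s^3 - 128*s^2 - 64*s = (s + 2)*(s^5 + 3*s^4 - 14*s^3 - 48*s^2 - 32*s) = (s + 1)*(s + 2)*(s^4 + 2*s^3 - 16*s^2 - 32*s) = (s + 1)*(s + 2)^2*(s^3 - 16*s) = (s - 4)*(s + 1)*(s + 2)^2*(s^2 + 4*s) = s*(s - 4)*(s + 1)*(s + 2)^2*(s + 4)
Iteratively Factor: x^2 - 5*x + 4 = (x - 4)*(x - 1)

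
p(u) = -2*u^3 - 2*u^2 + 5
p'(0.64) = -5.02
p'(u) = -6*u^2 - 4*u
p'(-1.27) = -4.60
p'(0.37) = -2.30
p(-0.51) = 4.75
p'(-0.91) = -1.33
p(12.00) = -3739.00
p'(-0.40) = 0.64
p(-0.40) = 4.81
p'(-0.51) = 0.48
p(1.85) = -14.51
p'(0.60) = -4.56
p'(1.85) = -27.94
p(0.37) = 4.62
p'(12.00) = -912.00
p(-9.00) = 1301.00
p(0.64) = 3.66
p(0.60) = 3.85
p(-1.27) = 5.87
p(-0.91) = 4.85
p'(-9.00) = -450.00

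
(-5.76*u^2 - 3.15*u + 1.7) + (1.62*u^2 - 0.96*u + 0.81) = -4.14*u^2 - 4.11*u + 2.51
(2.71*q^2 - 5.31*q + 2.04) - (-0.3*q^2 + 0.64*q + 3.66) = 3.01*q^2 - 5.95*q - 1.62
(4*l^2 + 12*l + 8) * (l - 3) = 4*l^3 - 28*l - 24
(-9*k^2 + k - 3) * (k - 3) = -9*k^3 + 28*k^2 - 6*k + 9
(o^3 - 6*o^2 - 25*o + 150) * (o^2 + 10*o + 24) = o^5 + 4*o^4 - 61*o^3 - 244*o^2 + 900*o + 3600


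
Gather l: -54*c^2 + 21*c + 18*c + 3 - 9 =-54*c^2 + 39*c - 6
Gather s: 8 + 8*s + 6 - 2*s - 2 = 6*s + 12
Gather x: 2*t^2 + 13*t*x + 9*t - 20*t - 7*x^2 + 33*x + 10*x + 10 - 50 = 2*t^2 - 11*t - 7*x^2 + x*(13*t + 43) - 40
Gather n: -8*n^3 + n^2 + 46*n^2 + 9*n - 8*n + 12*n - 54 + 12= -8*n^3 + 47*n^2 + 13*n - 42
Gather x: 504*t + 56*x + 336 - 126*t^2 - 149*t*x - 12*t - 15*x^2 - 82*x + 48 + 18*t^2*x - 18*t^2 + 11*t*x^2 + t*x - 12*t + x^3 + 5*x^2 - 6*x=-144*t^2 + 480*t + x^3 + x^2*(11*t - 10) + x*(18*t^2 - 148*t - 32) + 384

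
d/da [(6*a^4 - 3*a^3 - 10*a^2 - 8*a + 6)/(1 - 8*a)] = (-144*a^4 + 72*a^3 + 71*a^2 - 20*a + 40)/(64*a^2 - 16*a + 1)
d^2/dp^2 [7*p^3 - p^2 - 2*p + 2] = 42*p - 2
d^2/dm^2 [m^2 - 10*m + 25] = 2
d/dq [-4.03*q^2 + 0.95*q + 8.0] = 0.95 - 8.06*q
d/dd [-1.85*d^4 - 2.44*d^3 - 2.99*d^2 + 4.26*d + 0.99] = -7.4*d^3 - 7.32*d^2 - 5.98*d + 4.26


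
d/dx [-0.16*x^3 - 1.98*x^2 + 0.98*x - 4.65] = -0.48*x^2 - 3.96*x + 0.98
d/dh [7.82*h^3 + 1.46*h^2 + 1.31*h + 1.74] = 23.46*h^2 + 2.92*h + 1.31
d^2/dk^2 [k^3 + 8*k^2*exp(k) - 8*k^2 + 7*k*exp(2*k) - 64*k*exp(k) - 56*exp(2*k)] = 8*k^2*exp(k) + 28*k*exp(2*k) - 32*k*exp(k) + 6*k - 196*exp(2*k) - 112*exp(k) - 16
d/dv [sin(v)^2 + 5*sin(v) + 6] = (2*sin(v) + 5)*cos(v)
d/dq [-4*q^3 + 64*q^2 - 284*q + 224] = -12*q^2 + 128*q - 284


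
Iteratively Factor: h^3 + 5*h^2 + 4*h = (h)*(h^2 + 5*h + 4) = h*(h + 1)*(h + 4)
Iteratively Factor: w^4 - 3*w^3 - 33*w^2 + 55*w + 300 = (w - 5)*(w^3 + 2*w^2 - 23*w - 60) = (w - 5)^2*(w^2 + 7*w + 12) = (w - 5)^2*(w + 4)*(w + 3)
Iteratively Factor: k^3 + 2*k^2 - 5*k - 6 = (k + 3)*(k^2 - k - 2) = (k - 2)*(k + 3)*(k + 1)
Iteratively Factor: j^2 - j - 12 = (j + 3)*(j - 4)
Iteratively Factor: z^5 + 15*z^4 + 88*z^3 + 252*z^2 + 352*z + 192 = (z + 4)*(z^4 + 11*z^3 + 44*z^2 + 76*z + 48) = (z + 2)*(z + 4)*(z^3 + 9*z^2 + 26*z + 24) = (z + 2)*(z + 3)*(z + 4)*(z^2 + 6*z + 8) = (z + 2)^2*(z + 3)*(z + 4)*(z + 4)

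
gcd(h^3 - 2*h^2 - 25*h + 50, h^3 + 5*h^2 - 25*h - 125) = h^2 - 25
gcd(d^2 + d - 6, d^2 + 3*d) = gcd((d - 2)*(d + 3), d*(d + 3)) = d + 3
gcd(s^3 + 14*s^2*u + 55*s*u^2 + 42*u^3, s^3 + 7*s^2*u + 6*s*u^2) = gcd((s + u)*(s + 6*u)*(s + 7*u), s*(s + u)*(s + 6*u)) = s^2 + 7*s*u + 6*u^2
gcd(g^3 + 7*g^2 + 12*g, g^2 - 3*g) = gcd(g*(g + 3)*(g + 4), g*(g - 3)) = g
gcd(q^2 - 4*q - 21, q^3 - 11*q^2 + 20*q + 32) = 1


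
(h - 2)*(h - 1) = h^2 - 3*h + 2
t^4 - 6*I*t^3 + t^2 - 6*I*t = t*(t - 6*I)*(-I*t + 1)*(I*t + 1)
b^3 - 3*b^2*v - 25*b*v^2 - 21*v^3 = (b - 7*v)*(b + v)*(b + 3*v)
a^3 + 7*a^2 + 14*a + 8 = (a + 1)*(a + 2)*(a + 4)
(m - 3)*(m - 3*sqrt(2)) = m^2 - 3*sqrt(2)*m - 3*m + 9*sqrt(2)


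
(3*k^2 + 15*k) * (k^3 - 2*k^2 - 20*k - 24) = 3*k^5 + 9*k^4 - 90*k^3 - 372*k^2 - 360*k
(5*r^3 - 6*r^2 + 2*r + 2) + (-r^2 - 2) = 5*r^3 - 7*r^2 + 2*r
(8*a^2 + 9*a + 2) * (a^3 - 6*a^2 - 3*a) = 8*a^5 - 39*a^4 - 76*a^3 - 39*a^2 - 6*a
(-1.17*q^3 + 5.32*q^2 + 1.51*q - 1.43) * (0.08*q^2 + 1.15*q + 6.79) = -0.0936*q^5 - 0.9199*q^4 - 1.7055*q^3 + 37.7449*q^2 + 8.6084*q - 9.7097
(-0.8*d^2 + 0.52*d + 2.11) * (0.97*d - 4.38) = -0.776*d^3 + 4.0084*d^2 - 0.2309*d - 9.2418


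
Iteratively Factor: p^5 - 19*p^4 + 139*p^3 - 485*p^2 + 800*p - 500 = (p - 2)*(p^4 - 17*p^3 + 105*p^2 - 275*p + 250) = (p - 2)^2*(p^3 - 15*p^2 + 75*p - 125) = (p - 5)*(p - 2)^2*(p^2 - 10*p + 25) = (p - 5)^2*(p - 2)^2*(p - 5)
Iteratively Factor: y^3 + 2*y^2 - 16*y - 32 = (y - 4)*(y^2 + 6*y + 8) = (y - 4)*(y + 4)*(y + 2)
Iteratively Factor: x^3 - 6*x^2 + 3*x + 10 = (x + 1)*(x^2 - 7*x + 10) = (x - 5)*(x + 1)*(x - 2)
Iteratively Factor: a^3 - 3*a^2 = (a)*(a^2 - 3*a) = a^2*(a - 3)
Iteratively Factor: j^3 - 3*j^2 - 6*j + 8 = (j - 1)*(j^2 - 2*j - 8) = (j - 4)*(j - 1)*(j + 2)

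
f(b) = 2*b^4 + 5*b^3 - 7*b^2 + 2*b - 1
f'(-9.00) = -4489.00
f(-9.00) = 8891.00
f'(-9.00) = -4489.00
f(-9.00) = 8891.00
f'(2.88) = 277.20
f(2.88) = 203.73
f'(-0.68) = 15.94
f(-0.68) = -6.74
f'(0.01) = 1.86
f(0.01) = -0.98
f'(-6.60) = -1552.17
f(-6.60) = 2038.35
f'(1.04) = 12.66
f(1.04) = 1.47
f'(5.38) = 1606.61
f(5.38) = 2261.31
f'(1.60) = 50.77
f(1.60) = 17.87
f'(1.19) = 20.06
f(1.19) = 3.90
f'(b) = 8*b^3 + 15*b^2 - 14*b + 2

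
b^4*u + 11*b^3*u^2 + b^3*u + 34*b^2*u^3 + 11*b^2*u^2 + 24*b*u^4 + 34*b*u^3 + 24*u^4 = (b + u)*(b + 4*u)*(b + 6*u)*(b*u + u)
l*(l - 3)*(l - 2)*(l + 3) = l^4 - 2*l^3 - 9*l^2 + 18*l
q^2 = q^2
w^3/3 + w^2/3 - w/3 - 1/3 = (w/3 + 1/3)*(w - 1)*(w + 1)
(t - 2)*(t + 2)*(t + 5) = t^3 + 5*t^2 - 4*t - 20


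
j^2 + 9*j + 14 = (j + 2)*(j + 7)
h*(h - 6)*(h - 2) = h^3 - 8*h^2 + 12*h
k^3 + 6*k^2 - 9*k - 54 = (k - 3)*(k + 3)*(k + 6)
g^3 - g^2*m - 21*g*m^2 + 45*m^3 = (g - 3*m)^2*(g + 5*m)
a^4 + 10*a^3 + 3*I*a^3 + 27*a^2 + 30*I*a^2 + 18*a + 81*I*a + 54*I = (a + 1)*(a + 3)*(a + 6)*(a + 3*I)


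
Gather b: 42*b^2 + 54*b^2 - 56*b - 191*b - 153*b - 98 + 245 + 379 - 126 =96*b^2 - 400*b + 400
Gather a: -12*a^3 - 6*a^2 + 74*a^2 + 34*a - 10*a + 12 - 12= -12*a^3 + 68*a^2 + 24*a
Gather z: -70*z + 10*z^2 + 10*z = 10*z^2 - 60*z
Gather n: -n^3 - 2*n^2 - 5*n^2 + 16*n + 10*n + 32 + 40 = -n^3 - 7*n^2 + 26*n + 72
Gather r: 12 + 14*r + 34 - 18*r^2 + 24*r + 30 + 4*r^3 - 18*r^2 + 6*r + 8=4*r^3 - 36*r^2 + 44*r + 84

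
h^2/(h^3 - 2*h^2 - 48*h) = h/(h^2 - 2*h - 48)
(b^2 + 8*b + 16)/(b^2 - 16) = (b + 4)/(b - 4)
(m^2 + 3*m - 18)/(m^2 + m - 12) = (m + 6)/(m + 4)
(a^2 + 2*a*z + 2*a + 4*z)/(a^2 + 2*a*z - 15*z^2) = (a^2 + 2*a*z + 2*a + 4*z)/(a^2 + 2*a*z - 15*z^2)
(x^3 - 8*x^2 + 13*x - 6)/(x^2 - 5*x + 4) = (x^2 - 7*x + 6)/(x - 4)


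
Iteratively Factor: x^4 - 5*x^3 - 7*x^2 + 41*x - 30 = (x + 3)*(x^3 - 8*x^2 + 17*x - 10) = (x - 2)*(x + 3)*(x^2 - 6*x + 5) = (x - 5)*(x - 2)*(x + 3)*(x - 1)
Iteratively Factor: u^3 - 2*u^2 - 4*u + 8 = (u - 2)*(u^2 - 4) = (u - 2)*(u + 2)*(u - 2)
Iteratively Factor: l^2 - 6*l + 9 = (l - 3)*(l - 3)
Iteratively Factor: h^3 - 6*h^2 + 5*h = (h - 5)*(h^2 - h) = (h - 5)*(h - 1)*(h)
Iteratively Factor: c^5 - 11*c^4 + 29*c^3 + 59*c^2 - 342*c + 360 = (c - 5)*(c^4 - 6*c^3 - c^2 + 54*c - 72) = (c - 5)*(c + 3)*(c^3 - 9*c^2 + 26*c - 24) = (c - 5)*(c - 4)*(c + 3)*(c^2 - 5*c + 6) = (c - 5)*(c - 4)*(c - 3)*(c + 3)*(c - 2)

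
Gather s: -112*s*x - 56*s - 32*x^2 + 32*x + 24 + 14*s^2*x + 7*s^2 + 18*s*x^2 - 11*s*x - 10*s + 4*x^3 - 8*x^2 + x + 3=s^2*(14*x + 7) + s*(18*x^2 - 123*x - 66) + 4*x^3 - 40*x^2 + 33*x + 27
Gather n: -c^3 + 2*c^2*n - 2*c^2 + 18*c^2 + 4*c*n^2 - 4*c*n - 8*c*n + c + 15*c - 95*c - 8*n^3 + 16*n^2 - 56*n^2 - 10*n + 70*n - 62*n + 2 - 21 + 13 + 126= -c^3 + 16*c^2 - 79*c - 8*n^3 + n^2*(4*c - 40) + n*(2*c^2 - 12*c - 2) + 120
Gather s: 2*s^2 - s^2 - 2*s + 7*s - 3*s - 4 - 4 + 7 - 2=s^2 + 2*s - 3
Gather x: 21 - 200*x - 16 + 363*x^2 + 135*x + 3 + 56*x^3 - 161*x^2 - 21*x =56*x^3 + 202*x^2 - 86*x + 8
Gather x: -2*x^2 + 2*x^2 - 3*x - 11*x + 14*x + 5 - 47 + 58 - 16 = 0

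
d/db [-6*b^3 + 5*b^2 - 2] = 2*b*(5 - 9*b)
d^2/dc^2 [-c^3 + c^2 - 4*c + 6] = 2 - 6*c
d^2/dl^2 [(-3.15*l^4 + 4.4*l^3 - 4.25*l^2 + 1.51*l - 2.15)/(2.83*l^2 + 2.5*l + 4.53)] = (-50.45607*l^6 - 133.7175*l^5 - 360.42111*l^4 - 544.270742*l^3 - 253.11738*l^2 + 334.335966*l - 180.37858)/(22.665187*l^6 + 60.06675*l^5 + 161.903451*l^4 + 207.9235*l^3 + 259.159941*l^2 + 153.90675*l + 92.959677)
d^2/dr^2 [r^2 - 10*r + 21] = 2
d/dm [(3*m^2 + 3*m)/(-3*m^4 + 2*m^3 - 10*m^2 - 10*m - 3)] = 3*(6*m^5 + 7*m^4 - 4*m^3 - 6*m - 3)/(9*m^8 - 12*m^7 + 64*m^6 + 20*m^5 + 78*m^4 + 188*m^3 + 160*m^2 + 60*m + 9)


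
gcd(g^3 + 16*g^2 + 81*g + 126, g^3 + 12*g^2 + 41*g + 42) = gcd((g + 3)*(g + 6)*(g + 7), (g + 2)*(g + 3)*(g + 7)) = g^2 + 10*g + 21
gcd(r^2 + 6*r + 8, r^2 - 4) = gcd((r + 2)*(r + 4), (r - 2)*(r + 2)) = r + 2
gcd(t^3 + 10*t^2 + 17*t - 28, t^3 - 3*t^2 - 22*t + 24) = t^2 + 3*t - 4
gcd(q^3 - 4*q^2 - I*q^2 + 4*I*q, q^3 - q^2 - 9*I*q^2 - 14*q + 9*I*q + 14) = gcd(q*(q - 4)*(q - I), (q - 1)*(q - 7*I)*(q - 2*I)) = 1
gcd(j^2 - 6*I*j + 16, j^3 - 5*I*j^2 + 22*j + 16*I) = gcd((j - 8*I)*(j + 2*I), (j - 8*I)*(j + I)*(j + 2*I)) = j^2 - 6*I*j + 16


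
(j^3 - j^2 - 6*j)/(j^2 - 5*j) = (j^2 - j - 6)/(j - 5)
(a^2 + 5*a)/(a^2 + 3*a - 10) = a/(a - 2)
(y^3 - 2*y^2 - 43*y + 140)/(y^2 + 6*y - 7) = (y^2 - 9*y + 20)/(y - 1)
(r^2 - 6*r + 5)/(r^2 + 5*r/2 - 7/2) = 2*(r - 5)/(2*r + 7)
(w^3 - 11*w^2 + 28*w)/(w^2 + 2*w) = (w^2 - 11*w + 28)/(w + 2)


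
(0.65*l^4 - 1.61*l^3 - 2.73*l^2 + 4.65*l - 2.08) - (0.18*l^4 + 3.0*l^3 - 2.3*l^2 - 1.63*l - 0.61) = 0.47*l^4 - 4.61*l^3 - 0.43*l^2 + 6.28*l - 1.47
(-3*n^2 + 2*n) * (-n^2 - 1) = 3*n^4 - 2*n^3 + 3*n^2 - 2*n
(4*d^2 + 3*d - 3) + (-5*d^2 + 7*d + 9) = -d^2 + 10*d + 6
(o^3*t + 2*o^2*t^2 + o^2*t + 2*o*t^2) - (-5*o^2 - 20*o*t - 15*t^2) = o^3*t + 2*o^2*t^2 + o^2*t + 5*o^2 + 2*o*t^2 + 20*o*t + 15*t^2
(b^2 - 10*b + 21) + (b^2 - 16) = 2*b^2 - 10*b + 5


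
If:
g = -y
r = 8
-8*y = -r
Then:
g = -1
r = 8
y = 1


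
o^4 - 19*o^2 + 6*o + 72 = (o - 3)^2*(o + 2)*(o + 4)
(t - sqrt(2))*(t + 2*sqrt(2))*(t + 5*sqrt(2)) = t^3 + 6*sqrt(2)*t^2 + 6*t - 20*sqrt(2)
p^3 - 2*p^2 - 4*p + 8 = (p - 2)^2*(p + 2)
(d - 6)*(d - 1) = d^2 - 7*d + 6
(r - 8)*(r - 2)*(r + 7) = r^3 - 3*r^2 - 54*r + 112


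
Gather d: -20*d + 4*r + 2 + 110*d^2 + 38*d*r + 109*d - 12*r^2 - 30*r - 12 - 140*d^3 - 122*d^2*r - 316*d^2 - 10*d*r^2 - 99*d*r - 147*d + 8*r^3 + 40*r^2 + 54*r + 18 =-140*d^3 + d^2*(-122*r - 206) + d*(-10*r^2 - 61*r - 58) + 8*r^3 + 28*r^2 + 28*r + 8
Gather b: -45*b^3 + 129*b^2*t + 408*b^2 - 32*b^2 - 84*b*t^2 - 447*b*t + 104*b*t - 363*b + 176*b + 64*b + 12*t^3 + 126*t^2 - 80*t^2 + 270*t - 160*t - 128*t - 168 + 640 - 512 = -45*b^3 + b^2*(129*t + 376) + b*(-84*t^2 - 343*t - 123) + 12*t^3 + 46*t^2 - 18*t - 40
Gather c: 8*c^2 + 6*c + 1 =8*c^2 + 6*c + 1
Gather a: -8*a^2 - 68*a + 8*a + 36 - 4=-8*a^2 - 60*a + 32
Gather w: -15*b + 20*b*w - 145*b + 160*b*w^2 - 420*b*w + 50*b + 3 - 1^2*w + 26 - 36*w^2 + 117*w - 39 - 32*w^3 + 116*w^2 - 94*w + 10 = -110*b - 32*w^3 + w^2*(160*b + 80) + w*(22 - 400*b)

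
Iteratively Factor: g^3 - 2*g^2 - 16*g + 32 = (g - 2)*(g^2 - 16) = (g - 4)*(g - 2)*(g + 4)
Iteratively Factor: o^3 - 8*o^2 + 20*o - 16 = (o - 4)*(o^2 - 4*o + 4) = (o - 4)*(o - 2)*(o - 2)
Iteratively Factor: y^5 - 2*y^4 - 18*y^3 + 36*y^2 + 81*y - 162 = (y + 3)*(y^4 - 5*y^3 - 3*y^2 + 45*y - 54) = (y - 3)*(y + 3)*(y^3 - 2*y^2 - 9*y + 18) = (y - 3)*(y + 3)^2*(y^2 - 5*y + 6) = (y - 3)*(y - 2)*(y + 3)^2*(y - 3)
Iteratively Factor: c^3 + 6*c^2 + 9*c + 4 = (c + 1)*(c^2 + 5*c + 4) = (c + 1)*(c + 4)*(c + 1)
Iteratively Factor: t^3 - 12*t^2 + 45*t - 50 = (t - 5)*(t^2 - 7*t + 10) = (t - 5)*(t - 2)*(t - 5)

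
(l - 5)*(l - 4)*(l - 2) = l^3 - 11*l^2 + 38*l - 40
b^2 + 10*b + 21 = (b + 3)*(b + 7)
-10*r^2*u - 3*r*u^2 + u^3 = u*(-5*r + u)*(2*r + u)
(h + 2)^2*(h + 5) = h^3 + 9*h^2 + 24*h + 20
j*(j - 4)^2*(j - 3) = j^4 - 11*j^3 + 40*j^2 - 48*j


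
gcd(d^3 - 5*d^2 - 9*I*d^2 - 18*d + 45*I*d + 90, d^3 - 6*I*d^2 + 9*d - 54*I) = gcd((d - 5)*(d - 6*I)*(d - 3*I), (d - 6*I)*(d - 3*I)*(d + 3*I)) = d^2 - 9*I*d - 18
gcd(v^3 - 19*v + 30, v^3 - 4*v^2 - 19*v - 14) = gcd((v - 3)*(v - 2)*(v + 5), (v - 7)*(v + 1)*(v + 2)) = 1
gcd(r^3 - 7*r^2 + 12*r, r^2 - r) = r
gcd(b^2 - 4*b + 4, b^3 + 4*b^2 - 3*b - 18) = b - 2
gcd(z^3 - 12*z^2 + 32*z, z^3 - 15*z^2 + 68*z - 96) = z^2 - 12*z + 32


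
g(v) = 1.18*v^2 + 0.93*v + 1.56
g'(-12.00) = -27.39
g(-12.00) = 160.32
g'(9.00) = 22.17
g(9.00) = 105.51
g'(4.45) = 11.43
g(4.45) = 29.07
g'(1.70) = 4.94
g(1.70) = 6.55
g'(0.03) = 1.00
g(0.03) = 1.59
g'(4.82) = 12.31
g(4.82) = 33.46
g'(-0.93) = -1.26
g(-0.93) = 1.72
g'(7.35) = 18.28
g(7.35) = 72.14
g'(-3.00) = -6.15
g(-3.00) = 9.39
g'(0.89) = 3.03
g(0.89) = 3.32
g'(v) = 2.36*v + 0.93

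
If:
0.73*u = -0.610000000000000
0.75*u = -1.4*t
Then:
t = 0.45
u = -0.84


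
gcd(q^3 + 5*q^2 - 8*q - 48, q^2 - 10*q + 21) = q - 3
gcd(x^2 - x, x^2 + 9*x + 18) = 1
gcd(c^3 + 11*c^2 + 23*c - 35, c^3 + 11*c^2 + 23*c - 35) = c^3 + 11*c^2 + 23*c - 35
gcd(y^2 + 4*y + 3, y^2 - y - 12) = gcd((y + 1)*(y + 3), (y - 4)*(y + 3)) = y + 3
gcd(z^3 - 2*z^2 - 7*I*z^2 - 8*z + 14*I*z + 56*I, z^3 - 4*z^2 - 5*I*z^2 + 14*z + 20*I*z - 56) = z^2 + z*(-4 - 7*I) + 28*I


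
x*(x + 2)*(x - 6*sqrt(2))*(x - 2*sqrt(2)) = x^4 - 8*sqrt(2)*x^3 + 2*x^3 - 16*sqrt(2)*x^2 + 24*x^2 + 48*x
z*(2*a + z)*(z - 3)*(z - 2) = 2*a*z^3 - 10*a*z^2 + 12*a*z + z^4 - 5*z^3 + 6*z^2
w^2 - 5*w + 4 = (w - 4)*(w - 1)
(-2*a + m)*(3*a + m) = -6*a^2 + a*m + m^2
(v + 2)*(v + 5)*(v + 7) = v^3 + 14*v^2 + 59*v + 70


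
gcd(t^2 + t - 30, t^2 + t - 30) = t^2 + t - 30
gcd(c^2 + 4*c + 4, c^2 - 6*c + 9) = 1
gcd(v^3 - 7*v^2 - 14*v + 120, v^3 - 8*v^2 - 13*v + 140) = v^2 - v - 20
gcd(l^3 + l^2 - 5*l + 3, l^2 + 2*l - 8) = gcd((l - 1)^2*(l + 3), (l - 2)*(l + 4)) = 1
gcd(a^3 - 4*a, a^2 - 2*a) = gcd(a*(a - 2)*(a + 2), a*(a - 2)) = a^2 - 2*a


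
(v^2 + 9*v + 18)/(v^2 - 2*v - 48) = (v + 3)/(v - 8)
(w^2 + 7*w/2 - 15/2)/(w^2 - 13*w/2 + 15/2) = (w + 5)/(w - 5)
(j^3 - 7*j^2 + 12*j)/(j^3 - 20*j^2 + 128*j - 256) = j*(j - 3)/(j^2 - 16*j + 64)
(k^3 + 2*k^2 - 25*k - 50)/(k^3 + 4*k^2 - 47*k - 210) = (k^2 - 3*k - 10)/(k^2 - k - 42)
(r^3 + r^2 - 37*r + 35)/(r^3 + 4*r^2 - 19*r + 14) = (r - 5)/(r - 2)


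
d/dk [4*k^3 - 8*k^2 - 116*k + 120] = 12*k^2 - 16*k - 116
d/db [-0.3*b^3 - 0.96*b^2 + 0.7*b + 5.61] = -0.9*b^2 - 1.92*b + 0.7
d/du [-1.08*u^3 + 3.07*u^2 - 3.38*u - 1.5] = -3.24*u^2 + 6.14*u - 3.38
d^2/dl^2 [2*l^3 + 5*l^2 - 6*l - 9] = 12*l + 10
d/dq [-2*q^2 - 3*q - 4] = -4*q - 3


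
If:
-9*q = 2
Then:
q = -2/9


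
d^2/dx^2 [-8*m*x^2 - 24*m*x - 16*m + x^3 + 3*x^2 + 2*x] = -16*m + 6*x + 6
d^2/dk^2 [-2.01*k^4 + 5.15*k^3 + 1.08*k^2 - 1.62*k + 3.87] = -24.12*k^2 + 30.9*k + 2.16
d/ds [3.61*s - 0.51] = 3.61000000000000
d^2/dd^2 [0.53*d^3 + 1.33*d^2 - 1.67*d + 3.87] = 3.18*d + 2.66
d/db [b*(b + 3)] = 2*b + 3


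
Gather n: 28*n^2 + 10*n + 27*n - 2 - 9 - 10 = 28*n^2 + 37*n - 21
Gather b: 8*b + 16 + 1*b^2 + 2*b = b^2 + 10*b + 16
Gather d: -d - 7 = -d - 7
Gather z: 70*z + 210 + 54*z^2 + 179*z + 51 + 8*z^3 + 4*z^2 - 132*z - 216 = 8*z^3 + 58*z^2 + 117*z + 45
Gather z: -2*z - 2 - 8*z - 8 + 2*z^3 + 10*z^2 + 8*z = 2*z^3 + 10*z^2 - 2*z - 10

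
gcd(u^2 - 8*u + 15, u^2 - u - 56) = 1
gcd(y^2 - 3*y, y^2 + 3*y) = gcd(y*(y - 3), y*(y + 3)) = y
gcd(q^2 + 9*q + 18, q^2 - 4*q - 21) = q + 3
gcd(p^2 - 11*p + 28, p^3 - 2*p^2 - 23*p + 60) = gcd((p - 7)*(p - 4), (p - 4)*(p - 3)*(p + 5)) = p - 4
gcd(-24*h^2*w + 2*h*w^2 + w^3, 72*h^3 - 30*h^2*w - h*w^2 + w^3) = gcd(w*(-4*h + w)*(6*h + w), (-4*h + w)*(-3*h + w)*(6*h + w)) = -24*h^2 + 2*h*w + w^2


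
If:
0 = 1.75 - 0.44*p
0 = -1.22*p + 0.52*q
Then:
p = 3.98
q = 9.33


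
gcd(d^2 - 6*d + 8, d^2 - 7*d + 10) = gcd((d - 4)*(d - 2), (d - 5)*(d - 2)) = d - 2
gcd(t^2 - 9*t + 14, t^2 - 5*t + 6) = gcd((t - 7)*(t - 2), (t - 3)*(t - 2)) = t - 2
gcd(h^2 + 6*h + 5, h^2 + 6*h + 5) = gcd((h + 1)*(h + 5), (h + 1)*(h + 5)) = h^2 + 6*h + 5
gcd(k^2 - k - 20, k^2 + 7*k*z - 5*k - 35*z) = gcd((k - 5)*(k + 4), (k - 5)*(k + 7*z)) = k - 5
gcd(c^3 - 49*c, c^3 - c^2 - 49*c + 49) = c^2 - 49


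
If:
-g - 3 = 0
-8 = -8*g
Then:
No Solution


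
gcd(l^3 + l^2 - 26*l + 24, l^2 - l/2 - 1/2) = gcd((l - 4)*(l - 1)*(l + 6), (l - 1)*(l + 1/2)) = l - 1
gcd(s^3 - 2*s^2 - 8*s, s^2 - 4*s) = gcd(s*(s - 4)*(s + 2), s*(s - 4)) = s^2 - 4*s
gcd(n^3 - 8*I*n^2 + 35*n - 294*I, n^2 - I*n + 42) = n^2 - I*n + 42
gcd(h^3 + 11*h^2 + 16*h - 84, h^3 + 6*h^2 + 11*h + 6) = 1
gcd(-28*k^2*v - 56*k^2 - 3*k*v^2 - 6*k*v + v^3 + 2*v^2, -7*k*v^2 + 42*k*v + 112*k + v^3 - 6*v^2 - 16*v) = -7*k*v - 14*k + v^2 + 2*v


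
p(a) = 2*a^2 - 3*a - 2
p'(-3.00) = -15.00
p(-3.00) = 25.00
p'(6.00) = 21.00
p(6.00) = 52.00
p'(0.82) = 0.28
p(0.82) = -3.12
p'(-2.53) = -13.12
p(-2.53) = 18.39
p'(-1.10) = -7.40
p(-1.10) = 3.72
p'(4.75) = 16.00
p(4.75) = 28.88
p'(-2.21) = -11.84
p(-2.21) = 14.40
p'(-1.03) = -7.12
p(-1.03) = 3.21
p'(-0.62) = -5.48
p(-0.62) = 0.63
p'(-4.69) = -21.76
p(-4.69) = 56.06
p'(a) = 4*a - 3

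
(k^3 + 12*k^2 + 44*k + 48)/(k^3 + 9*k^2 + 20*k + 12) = (k + 4)/(k + 1)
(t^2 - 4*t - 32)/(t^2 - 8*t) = (t + 4)/t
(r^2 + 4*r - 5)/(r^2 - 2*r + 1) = (r + 5)/(r - 1)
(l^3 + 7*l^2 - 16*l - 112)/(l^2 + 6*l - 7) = (l^2 - 16)/(l - 1)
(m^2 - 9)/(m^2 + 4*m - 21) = (m + 3)/(m + 7)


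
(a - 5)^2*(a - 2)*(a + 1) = a^4 - 11*a^3 + 33*a^2 - 5*a - 50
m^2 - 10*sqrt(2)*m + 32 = (m - 8*sqrt(2))*(m - 2*sqrt(2))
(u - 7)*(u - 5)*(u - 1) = u^3 - 13*u^2 + 47*u - 35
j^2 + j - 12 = (j - 3)*(j + 4)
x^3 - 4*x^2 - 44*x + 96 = (x - 8)*(x - 2)*(x + 6)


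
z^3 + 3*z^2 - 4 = (z - 1)*(z + 2)^2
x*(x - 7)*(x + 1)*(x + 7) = x^4 + x^3 - 49*x^2 - 49*x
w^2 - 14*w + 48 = (w - 8)*(w - 6)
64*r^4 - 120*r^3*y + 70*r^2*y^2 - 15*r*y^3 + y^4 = (-8*r + y)*(-4*r + y)*(-2*r + y)*(-r + y)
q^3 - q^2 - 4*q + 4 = (q - 2)*(q - 1)*(q + 2)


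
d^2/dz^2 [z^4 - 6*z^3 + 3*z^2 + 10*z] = 12*z^2 - 36*z + 6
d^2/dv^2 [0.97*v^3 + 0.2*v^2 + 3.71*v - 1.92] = 5.82*v + 0.4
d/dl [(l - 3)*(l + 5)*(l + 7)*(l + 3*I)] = 4*l^3 + l^2*(27 + 9*I) + l*(-2 + 54*I) - 105 - 3*I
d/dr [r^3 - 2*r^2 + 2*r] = 3*r^2 - 4*r + 2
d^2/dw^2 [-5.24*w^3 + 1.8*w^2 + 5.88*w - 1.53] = 3.6 - 31.44*w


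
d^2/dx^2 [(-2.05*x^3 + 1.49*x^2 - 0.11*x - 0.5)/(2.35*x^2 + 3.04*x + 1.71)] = (-1.4210854715202e-14*x^5 + 2.1316282072803e-14*x^4 - 43.91878*x^3 - 116.43321*x^2 - 54.74622*x + 4.634366)/(12.977875*x^6 + 50.3652*x^5 + 93.483705*x^4 + 101.391904*x^3 + 68.024313*x^2 + 26.667792*x + 5.000211)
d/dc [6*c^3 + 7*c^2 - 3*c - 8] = 18*c^2 + 14*c - 3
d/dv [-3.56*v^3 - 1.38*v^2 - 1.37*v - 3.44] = -10.68*v^2 - 2.76*v - 1.37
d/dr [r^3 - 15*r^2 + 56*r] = 3*r^2 - 30*r + 56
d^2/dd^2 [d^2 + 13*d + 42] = 2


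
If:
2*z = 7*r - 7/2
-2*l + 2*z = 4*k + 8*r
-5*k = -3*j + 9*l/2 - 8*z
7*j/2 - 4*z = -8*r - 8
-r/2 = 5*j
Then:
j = -30/127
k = -65657/4064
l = 59701/2032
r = 300/127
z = 3311/508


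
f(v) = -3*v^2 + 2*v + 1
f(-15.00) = -704.00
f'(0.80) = -2.80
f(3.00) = -20.00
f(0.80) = 0.68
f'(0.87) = -3.22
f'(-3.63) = 23.78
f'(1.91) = -9.46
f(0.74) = 0.84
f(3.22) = -23.67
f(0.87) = 0.47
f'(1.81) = -8.86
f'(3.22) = -17.32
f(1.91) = -6.12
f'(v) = 2 - 6*v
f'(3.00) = -16.00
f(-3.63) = -45.79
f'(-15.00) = 92.00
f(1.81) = -5.21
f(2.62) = -14.35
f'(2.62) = -13.72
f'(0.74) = -2.44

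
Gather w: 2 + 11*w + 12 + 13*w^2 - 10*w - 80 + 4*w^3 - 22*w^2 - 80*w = 4*w^3 - 9*w^2 - 79*w - 66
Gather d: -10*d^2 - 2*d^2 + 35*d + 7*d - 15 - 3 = -12*d^2 + 42*d - 18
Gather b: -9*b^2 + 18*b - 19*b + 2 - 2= -9*b^2 - b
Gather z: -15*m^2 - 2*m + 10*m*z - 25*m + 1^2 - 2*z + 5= -15*m^2 - 27*m + z*(10*m - 2) + 6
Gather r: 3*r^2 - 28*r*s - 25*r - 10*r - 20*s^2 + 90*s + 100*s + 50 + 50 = 3*r^2 + r*(-28*s - 35) - 20*s^2 + 190*s + 100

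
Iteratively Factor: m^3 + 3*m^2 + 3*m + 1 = (m + 1)*(m^2 + 2*m + 1) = (m + 1)^2*(m + 1)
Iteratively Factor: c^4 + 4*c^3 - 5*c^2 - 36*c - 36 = (c + 2)*(c^3 + 2*c^2 - 9*c - 18) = (c - 3)*(c + 2)*(c^2 + 5*c + 6) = (c - 3)*(c + 2)*(c + 3)*(c + 2)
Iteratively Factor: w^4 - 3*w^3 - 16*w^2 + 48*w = (w - 3)*(w^3 - 16*w) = (w - 4)*(w - 3)*(w^2 + 4*w) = w*(w - 4)*(w - 3)*(w + 4)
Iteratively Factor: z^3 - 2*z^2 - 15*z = (z - 5)*(z^2 + 3*z) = (z - 5)*(z + 3)*(z)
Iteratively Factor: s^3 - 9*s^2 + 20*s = (s - 4)*(s^2 - 5*s) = (s - 5)*(s - 4)*(s)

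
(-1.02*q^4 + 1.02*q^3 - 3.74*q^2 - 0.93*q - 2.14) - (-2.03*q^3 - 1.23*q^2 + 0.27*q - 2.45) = -1.02*q^4 + 3.05*q^3 - 2.51*q^2 - 1.2*q + 0.31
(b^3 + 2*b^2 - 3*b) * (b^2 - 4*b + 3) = b^5 - 2*b^4 - 8*b^3 + 18*b^2 - 9*b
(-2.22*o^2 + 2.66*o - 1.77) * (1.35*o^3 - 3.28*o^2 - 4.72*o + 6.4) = -2.997*o^5 + 10.8726*o^4 - 0.635899999999999*o^3 - 20.9576*o^2 + 25.3784*o - 11.328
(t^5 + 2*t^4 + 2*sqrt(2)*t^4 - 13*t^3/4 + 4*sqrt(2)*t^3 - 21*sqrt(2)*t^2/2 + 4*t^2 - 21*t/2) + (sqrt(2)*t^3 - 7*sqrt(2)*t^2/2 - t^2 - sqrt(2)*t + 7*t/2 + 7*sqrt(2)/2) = t^5 + 2*t^4 + 2*sqrt(2)*t^4 - 13*t^3/4 + 5*sqrt(2)*t^3 - 14*sqrt(2)*t^2 + 3*t^2 - 7*t - sqrt(2)*t + 7*sqrt(2)/2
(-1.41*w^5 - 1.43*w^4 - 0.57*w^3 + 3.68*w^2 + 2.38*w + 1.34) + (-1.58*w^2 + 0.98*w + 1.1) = -1.41*w^5 - 1.43*w^4 - 0.57*w^3 + 2.1*w^2 + 3.36*w + 2.44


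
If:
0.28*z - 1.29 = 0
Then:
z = 4.61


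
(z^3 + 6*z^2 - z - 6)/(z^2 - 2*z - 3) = (z^2 + 5*z - 6)/(z - 3)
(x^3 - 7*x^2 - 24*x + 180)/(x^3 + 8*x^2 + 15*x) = (x^2 - 12*x + 36)/(x*(x + 3))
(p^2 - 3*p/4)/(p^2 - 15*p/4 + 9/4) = p/(p - 3)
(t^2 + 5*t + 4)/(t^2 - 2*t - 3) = (t + 4)/(t - 3)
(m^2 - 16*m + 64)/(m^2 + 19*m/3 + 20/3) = 3*(m^2 - 16*m + 64)/(3*m^2 + 19*m + 20)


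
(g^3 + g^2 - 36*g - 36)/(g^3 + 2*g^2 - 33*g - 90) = (g^2 + 7*g + 6)/(g^2 + 8*g + 15)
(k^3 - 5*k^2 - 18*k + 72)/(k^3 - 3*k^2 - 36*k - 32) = (k^2 - 9*k + 18)/(k^2 - 7*k - 8)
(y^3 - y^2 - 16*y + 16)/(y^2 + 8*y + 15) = (y^3 - y^2 - 16*y + 16)/(y^2 + 8*y + 15)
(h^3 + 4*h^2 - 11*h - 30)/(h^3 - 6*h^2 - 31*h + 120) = (h + 2)/(h - 8)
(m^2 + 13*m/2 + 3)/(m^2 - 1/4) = 2*(m + 6)/(2*m - 1)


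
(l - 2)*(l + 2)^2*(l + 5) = l^4 + 7*l^3 + 6*l^2 - 28*l - 40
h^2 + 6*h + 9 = (h + 3)^2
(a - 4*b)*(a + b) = a^2 - 3*a*b - 4*b^2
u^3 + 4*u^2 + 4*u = u*(u + 2)^2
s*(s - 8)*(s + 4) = s^3 - 4*s^2 - 32*s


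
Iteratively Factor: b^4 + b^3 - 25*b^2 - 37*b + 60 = (b + 4)*(b^3 - 3*b^2 - 13*b + 15) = (b + 3)*(b + 4)*(b^2 - 6*b + 5) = (b - 1)*(b + 3)*(b + 4)*(b - 5)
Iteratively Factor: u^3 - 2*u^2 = (u)*(u^2 - 2*u) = u*(u - 2)*(u)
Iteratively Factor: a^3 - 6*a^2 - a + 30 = (a - 3)*(a^2 - 3*a - 10) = (a - 3)*(a + 2)*(a - 5)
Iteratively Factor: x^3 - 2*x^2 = (x)*(x^2 - 2*x) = x*(x - 2)*(x)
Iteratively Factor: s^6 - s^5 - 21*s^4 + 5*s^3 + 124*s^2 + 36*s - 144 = (s - 4)*(s^5 + 3*s^4 - 9*s^3 - 31*s^2 + 36) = (s - 4)*(s - 3)*(s^4 + 6*s^3 + 9*s^2 - 4*s - 12) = (s - 4)*(s - 3)*(s + 2)*(s^3 + 4*s^2 + s - 6) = (s - 4)*(s - 3)*(s + 2)^2*(s^2 + 2*s - 3) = (s - 4)*(s - 3)*(s + 2)^2*(s + 3)*(s - 1)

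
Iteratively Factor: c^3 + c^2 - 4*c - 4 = (c + 1)*(c^2 - 4) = (c + 1)*(c + 2)*(c - 2)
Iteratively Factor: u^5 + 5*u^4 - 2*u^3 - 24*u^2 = (u + 4)*(u^4 + u^3 - 6*u^2) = u*(u + 4)*(u^3 + u^2 - 6*u) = u^2*(u + 4)*(u^2 + u - 6) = u^2*(u + 3)*(u + 4)*(u - 2)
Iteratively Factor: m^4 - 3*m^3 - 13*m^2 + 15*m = (m - 1)*(m^3 - 2*m^2 - 15*m) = (m - 5)*(m - 1)*(m^2 + 3*m) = m*(m - 5)*(m - 1)*(m + 3)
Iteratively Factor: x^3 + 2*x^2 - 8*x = (x)*(x^2 + 2*x - 8) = x*(x + 4)*(x - 2)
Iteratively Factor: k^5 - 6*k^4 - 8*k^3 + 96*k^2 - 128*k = (k)*(k^4 - 6*k^3 - 8*k^2 + 96*k - 128) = k*(k - 4)*(k^3 - 2*k^2 - 16*k + 32) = k*(k - 4)^2*(k^2 + 2*k - 8) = k*(k - 4)^2*(k + 4)*(k - 2)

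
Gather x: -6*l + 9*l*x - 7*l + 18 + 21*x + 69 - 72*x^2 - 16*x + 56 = -13*l - 72*x^2 + x*(9*l + 5) + 143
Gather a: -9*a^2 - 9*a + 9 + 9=-9*a^2 - 9*a + 18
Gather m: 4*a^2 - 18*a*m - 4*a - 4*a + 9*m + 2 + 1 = 4*a^2 - 8*a + m*(9 - 18*a) + 3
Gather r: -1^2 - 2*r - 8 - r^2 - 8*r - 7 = -r^2 - 10*r - 16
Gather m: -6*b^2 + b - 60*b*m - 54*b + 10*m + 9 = -6*b^2 - 53*b + m*(10 - 60*b) + 9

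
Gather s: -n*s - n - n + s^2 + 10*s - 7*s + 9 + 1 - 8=-2*n + s^2 + s*(3 - n) + 2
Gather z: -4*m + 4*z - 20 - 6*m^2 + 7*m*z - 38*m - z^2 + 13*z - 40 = -6*m^2 - 42*m - z^2 + z*(7*m + 17) - 60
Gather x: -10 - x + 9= -x - 1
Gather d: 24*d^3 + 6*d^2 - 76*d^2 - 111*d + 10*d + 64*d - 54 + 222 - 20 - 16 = 24*d^3 - 70*d^2 - 37*d + 132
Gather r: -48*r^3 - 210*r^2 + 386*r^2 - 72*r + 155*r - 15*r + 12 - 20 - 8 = -48*r^3 + 176*r^2 + 68*r - 16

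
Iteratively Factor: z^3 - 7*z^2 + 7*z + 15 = (z + 1)*(z^2 - 8*z + 15) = (z - 3)*(z + 1)*(z - 5)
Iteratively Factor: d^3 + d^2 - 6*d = (d - 2)*(d^2 + 3*d) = (d - 2)*(d + 3)*(d)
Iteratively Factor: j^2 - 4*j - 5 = (j + 1)*(j - 5)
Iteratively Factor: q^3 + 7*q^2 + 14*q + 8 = (q + 2)*(q^2 + 5*q + 4) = (q + 1)*(q + 2)*(q + 4)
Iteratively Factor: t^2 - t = (t)*(t - 1)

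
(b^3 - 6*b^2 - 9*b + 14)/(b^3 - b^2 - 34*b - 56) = (b - 1)/(b + 4)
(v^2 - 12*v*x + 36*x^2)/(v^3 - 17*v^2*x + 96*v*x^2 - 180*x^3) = 1/(v - 5*x)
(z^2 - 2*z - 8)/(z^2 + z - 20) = (z + 2)/(z + 5)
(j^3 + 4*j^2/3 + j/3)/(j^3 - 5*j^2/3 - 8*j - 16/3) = j*(3*j + 1)/(3*j^2 - 8*j - 16)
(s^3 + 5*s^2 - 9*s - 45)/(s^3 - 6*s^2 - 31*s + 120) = (s + 3)/(s - 8)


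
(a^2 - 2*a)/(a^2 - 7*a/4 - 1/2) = 4*a/(4*a + 1)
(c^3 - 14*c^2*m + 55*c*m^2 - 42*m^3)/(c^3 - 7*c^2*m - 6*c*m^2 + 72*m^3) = (c^2 - 8*c*m + 7*m^2)/(c^2 - c*m - 12*m^2)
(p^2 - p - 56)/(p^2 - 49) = (p - 8)/(p - 7)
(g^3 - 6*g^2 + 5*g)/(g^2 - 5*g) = g - 1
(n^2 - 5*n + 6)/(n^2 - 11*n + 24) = (n - 2)/(n - 8)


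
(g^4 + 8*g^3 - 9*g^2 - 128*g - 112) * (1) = g^4 + 8*g^3 - 9*g^2 - 128*g - 112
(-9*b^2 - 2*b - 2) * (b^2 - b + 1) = -9*b^4 + 7*b^3 - 9*b^2 - 2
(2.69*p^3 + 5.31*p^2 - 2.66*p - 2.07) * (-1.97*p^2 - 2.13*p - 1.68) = -5.2993*p^5 - 16.1904*p^4 - 10.5893*p^3 + 0.8229*p^2 + 8.8779*p + 3.4776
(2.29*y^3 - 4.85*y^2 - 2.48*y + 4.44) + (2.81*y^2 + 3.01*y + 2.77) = 2.29*y^3 - 2.04*y^2 + 0.53*y + 7.21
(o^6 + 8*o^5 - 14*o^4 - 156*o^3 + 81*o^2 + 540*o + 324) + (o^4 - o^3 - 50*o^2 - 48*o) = o^6 + 8*o^5 - 13*o^4 - 157*o^3 + 31*o^2 + 492*o + 324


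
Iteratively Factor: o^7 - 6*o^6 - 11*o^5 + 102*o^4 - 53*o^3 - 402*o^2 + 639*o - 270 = (o - 3)*(o^6 - 3*o^5 - 20*o^4 + 42*o^3 + 73*o^2 - 183*o + 90) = (o - 3)*(o + 3)*(o^5 - 6*o^4 - 2*o^3 + 48*o^2 - 71*o + 30) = (o - 3)*(o - 1)*(o + 3)*(o^4 - 5*o^3 - 7*o^2 + 41*o - 30) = (o - 3)*(o - 2)*(o - 1)*(o + 3)*(o^3 - 3*o^2 - 13*o + 15) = (o - 5)*(o - 3)*(o - 2)*(o - 1)*(o + 3)*(o^2 + 2*o - 3) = (o - 5)*(o - 3)*(o - 2)*(o - 1)*(o + 3)^2*(o - 1)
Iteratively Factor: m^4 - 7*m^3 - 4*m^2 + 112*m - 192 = (m + 4)*(m^3 - 11*m^2 + 40*m - 48) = (m - 3)*(m + 4)*(m^2 - 8*m + 16) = (m - 4)*(m - 3)*(m + 4)*(m - 4)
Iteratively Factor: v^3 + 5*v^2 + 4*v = (v + 4)*(v^2 + v) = v*(v + 4)*(v + 1)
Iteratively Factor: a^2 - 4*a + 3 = (a - 1)*(a - 3)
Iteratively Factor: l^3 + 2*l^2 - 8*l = (l - 2)*(l^2 + 4*l) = l*(l - 2)*(l + 4)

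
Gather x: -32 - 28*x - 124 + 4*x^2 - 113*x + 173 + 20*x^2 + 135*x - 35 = 24*x^2 - 6*x - 18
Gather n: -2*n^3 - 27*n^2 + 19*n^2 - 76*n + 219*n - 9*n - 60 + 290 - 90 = -2*n^3 - 8*n^2 + 134*n + 140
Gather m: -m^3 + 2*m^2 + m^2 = -m^3 + 3*m^2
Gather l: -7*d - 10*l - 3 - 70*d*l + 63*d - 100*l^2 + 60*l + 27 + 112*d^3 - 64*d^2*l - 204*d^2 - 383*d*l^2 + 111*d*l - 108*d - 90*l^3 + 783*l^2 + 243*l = 112*d^3 - 204*d^2 - 52*d - 90*l^3 + l^2*(683 - 383*d) + l*(-64*d^2 + 41*d + 293) + 24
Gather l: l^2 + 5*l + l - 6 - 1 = l^2 + 6*l - 7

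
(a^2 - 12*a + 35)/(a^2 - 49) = (a - 5)/(a + 7)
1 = 1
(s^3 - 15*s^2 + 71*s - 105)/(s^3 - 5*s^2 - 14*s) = (s^2 - 8*s + 15)/(s*(s + 2))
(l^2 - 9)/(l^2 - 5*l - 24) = (l - 3)/(l - 8)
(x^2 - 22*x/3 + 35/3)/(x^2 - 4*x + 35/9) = 3*(x - 5)/(3*x - 5)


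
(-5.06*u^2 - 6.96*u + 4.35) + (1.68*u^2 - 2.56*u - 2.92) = -3.38*u^2 - 9.52*u + 1.43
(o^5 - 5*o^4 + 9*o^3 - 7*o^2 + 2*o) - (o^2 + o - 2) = o^5 - 5*o^4 + 9*o^3 - 8*o^2 + o + 2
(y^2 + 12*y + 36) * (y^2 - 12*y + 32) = y^4 - 76*y^2 - 48*y + 1152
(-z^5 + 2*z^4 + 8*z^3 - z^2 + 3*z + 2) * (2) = -2*z^5 + 4*z^4 + 16*z^3 - 2*z^2 + 6*z + 4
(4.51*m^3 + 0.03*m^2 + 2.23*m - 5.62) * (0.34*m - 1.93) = 1.5334*m^4 - 8.6941*m^3 + 0.7003*m^2 - 6.2147*m + 10.8466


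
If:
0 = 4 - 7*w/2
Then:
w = 8/7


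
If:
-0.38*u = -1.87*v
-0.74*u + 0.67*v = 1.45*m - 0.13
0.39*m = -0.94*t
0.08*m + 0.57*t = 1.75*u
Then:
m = 0.09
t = -0.04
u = -0.01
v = -0.00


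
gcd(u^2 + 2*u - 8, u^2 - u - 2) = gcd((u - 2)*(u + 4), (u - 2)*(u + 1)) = u - 2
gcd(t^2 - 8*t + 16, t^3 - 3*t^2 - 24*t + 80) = t^2 - 8*t + 16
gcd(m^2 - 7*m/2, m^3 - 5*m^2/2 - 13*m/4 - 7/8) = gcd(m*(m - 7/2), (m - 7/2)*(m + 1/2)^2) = m - 7/2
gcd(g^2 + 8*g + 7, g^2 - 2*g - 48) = 1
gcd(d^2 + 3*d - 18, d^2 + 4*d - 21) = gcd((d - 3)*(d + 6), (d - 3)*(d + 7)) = d - 3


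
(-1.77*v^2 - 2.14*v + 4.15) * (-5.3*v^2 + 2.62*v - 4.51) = 9.381*v^4 + 6.7046*v^3 - 19.6191*v^2 + 20.5244*v - 18.7165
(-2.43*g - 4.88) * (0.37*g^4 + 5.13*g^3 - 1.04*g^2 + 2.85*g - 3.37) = -0.8991*g^5 - 14.2715*g^4 - 22.5072*g^3 - 1.8503*g^2 - 5.7189*g + 16.4456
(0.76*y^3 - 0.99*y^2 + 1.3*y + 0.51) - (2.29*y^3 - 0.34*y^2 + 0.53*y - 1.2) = -1.53*y^3 - 0.65*y^2 + 0.77*y + 1.71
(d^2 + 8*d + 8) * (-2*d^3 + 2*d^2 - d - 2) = -2*d^5 - 14*d^4 - d^3 + 6*d^2 - 24*d - 16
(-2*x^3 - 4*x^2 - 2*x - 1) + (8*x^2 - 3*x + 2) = -2*x^3 + 4*x^2 - 5*x + 1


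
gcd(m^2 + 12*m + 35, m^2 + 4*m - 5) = m + 5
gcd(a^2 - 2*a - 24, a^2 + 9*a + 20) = a + 4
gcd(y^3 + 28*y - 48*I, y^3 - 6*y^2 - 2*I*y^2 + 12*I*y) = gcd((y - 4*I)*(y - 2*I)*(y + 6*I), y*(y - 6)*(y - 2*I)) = y - 2*I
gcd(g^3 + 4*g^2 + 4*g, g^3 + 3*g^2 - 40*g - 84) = g + 2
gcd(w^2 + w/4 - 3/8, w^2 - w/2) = w - 1/2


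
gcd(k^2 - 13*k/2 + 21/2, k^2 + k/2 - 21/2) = k - 3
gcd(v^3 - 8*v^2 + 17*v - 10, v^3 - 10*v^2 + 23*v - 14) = v^2 - 3*v + 2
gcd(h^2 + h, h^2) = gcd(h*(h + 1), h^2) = h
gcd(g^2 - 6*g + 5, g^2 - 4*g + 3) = g - 1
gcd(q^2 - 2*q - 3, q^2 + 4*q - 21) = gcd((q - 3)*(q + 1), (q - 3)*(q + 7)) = q - 3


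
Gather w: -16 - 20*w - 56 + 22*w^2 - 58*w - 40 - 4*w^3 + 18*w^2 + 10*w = -4*w^3 + 40*w^2 - 68*w - 112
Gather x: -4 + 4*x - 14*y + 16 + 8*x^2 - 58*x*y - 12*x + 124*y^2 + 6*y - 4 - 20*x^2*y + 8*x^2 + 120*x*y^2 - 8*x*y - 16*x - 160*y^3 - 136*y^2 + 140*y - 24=x^2*(16 - 20*y) + x*(120*y^2 - 66*y - 24) - 160*y^3 - 12*y^2 + 132*y - 16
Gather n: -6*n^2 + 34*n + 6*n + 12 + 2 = -6*n^2 + 40*n + 14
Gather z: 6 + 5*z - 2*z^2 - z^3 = -z^3 - 2*z^2 + 5*z + 6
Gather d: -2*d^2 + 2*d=-2*d^2 + 2*d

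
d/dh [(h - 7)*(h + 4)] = 2*h - 3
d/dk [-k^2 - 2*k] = -2*k - 2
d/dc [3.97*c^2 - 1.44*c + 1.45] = 7.94*c - 1.44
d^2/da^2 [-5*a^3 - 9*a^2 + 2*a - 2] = -30*a - 18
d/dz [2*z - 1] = 2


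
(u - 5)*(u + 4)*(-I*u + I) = -I*u^3 + 2*I*u^2 + 19*I*u - 20*I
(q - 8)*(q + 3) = q^2 - 5*q - 24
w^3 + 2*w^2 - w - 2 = (w - 1)*(w + 1)*(w + 2)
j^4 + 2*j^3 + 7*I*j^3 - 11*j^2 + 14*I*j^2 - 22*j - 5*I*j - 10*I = (j + 2)*(j + I)^2*(j + 5*I)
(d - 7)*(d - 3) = d^2 - 10*d + 21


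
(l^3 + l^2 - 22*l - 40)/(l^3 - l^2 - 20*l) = (l + 2)/l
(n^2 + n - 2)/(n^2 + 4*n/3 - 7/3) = 3*(n + 2)/(3*n + 7)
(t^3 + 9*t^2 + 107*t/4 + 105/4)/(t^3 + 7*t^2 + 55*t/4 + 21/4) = (2*t + 5)/(2*t + 1)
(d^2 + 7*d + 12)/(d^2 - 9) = (d + 4)/(d - 3)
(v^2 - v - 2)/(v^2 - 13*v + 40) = (v^2 - v - 2)/(v^2 - 13*v + 40)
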